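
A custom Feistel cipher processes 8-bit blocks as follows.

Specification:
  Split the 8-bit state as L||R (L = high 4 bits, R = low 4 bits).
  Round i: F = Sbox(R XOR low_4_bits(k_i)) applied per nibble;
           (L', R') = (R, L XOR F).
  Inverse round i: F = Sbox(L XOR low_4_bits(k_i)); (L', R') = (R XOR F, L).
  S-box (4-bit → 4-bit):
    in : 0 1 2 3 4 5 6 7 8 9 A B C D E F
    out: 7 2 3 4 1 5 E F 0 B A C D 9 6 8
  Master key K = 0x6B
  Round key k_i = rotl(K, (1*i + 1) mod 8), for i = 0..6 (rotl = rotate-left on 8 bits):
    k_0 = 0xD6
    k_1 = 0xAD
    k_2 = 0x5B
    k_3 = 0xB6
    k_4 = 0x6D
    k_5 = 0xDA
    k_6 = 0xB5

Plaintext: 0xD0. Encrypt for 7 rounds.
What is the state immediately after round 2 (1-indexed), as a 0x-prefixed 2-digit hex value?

0x36

s_0 = plaintext = 0xD0
s_1 = Round(s_0, k_0) = 0x03
s_2 = Round(s_1, k_1) = 0x36
s_3 = Round(s_2, k_2) = 0x6A
s_4 = Round(s_3, k_3) = 0xAB
s_5 = Round(s_4, k_4) = 0xB4
s_6 = Round(s_5, k_5) = 0x4D
s_7 = Round(s_6, k_6) = 0xD4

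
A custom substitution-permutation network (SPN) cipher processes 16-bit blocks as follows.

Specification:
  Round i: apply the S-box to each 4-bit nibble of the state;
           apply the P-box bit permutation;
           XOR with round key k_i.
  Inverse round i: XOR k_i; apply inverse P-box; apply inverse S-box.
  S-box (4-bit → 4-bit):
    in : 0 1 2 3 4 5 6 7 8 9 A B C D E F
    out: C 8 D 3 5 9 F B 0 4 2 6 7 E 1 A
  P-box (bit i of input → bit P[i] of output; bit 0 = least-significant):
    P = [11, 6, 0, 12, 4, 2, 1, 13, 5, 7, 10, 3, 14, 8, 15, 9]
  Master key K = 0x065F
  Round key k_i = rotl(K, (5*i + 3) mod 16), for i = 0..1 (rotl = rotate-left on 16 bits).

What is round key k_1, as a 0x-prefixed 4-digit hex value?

0x5F06

K = 0x065F
k_0 = rotl(K, (5*0+3) mod 16) = rotl(K, 3) = 0x32F8
k_1 = rotl(K, (5*1+3) mod 16) = rotl(K, 8) = 0x5F06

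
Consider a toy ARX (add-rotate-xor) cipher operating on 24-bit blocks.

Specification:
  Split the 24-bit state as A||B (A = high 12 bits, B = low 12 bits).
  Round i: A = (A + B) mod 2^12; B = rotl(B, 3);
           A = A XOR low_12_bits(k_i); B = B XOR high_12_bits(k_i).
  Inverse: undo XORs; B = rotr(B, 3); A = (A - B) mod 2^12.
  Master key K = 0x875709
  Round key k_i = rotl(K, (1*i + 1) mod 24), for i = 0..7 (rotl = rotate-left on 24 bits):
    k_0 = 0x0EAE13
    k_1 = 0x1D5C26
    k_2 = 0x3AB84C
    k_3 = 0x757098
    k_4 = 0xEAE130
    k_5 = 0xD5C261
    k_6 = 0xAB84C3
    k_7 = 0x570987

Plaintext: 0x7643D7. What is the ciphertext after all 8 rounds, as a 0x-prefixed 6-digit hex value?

0xF042D6

s_0 = plaintext = 0x7643D7
s_1 = Round(s_0, k_0) = 0x528E53
s_2 = Round(s_1, k_1) = 0xF5D34A
s_3 = Round(s_2, k_2) = 0xAEB9FA
s_4 = Round(s_3, k_3) = 0x47D883
s_5 = Round(s_4, k_4) = 0xC30AB2
s_6 = Round(s_5, k_5) = 0x4838C9
s_7 = Round(s_6, k_6) = 0x98FCF4
s_8 = Round(s_7, k_7) = 0xF042D6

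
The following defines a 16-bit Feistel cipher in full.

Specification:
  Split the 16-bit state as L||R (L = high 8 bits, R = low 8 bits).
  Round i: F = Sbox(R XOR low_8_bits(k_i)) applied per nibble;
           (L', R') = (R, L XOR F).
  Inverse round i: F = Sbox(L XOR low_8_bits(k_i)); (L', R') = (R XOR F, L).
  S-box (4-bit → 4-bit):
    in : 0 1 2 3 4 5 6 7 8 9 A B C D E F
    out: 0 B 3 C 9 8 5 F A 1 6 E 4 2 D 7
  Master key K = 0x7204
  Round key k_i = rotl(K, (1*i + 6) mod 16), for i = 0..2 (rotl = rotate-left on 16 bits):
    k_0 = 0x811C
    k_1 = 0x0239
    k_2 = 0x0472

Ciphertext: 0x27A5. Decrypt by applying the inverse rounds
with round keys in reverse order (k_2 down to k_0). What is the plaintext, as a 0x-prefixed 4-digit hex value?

0x8E9E

s_0 = ciphertext = 0x27A5
s_1 = InvRound(s_0, k_2) = 0x2D27
s_2 = InvRound(s_1, k_1) = 0x9E2D
s_3 = InvRound(s_2, k_0) = 0x8E9E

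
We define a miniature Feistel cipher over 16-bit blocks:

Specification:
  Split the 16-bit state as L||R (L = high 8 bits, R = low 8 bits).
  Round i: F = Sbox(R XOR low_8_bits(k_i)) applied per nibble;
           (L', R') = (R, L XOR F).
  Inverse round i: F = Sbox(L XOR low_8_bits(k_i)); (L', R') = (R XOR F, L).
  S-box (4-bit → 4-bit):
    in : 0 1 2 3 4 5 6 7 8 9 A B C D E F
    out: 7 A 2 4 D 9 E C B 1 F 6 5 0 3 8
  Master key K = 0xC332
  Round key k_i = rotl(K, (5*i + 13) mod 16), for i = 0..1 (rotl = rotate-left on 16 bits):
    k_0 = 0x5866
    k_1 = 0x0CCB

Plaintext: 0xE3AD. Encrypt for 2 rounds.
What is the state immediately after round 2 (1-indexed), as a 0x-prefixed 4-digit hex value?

s_0 = plaintext = 0xE3AD
s_1 = Round(s_0, k_0) = 0xADB5
s_2 = Round(s_1, k_1) = 0xB56E

0xB56E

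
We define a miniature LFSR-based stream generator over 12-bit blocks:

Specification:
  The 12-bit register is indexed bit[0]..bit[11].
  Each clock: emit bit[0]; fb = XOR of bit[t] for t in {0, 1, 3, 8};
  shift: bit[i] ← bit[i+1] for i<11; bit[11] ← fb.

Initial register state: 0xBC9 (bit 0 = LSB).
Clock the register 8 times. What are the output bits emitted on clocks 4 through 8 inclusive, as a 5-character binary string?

10011

reg_0 = 0xBC9
clock 1: out=1, reg = 0xDE4
clock 2: out=0, reg = 0xEF2
clock 3: out=0, reg = 0xF79
clock 4: out=1, reg = 0xFBC
clock 5: out=0, reg = 0x7DE
clock 6: out=0, reg = 0xBEF
clock 7: out=1, reg = 0x5F7
clock 8: out=1, reg = 0xAFB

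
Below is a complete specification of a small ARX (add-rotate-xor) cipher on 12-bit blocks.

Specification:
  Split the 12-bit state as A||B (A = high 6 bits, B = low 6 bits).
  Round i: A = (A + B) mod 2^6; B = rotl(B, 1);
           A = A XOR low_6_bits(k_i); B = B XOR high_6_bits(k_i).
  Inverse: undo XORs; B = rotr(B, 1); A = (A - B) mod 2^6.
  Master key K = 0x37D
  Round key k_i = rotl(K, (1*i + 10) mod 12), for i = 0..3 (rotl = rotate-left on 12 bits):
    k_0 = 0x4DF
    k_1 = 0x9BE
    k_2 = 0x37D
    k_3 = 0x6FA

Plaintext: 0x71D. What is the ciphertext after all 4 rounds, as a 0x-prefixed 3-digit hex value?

0xED6

s_0 = plaintext = 0x71D
s_1 = Round(s_0, k_0) = 0x9A9
s_2 = Round(s_1, k_1) = 0xC75
s_3 = Round(s_2, k_2) = 0x6E6
s_4 = Round(s_3, k_3) = 0xED6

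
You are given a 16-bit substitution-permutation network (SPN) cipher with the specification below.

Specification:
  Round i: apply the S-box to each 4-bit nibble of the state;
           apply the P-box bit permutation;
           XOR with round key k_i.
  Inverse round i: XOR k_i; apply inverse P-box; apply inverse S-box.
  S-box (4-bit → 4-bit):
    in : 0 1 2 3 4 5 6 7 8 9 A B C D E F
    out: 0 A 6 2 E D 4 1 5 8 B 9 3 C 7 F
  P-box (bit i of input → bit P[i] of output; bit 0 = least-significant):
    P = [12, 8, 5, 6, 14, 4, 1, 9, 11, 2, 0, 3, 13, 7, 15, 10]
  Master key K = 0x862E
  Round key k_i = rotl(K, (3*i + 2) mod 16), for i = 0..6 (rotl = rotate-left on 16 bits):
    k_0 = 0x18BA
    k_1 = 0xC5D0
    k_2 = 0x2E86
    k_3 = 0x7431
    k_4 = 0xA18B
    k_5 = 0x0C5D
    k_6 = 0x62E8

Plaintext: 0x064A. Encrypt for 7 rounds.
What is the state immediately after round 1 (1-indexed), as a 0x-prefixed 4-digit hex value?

0x0BE9

s_0 = plaintext = 0x064A
s_1 = Round(s_0, k_0) = 0x0BE9
s_2 = Round(s_1, k_1) = 0x8D8A
s_3 = Round(s_2, k_2) = 0xDFCD
s_4 = Round(s_3, k_3) = 0xB84C
s_5 = Round(s_4, k_4) = 0x9E98
s_6 = Round(s_5, k_5) = 0x1278
s_7 = Round(s_6, k_6) = 0x364D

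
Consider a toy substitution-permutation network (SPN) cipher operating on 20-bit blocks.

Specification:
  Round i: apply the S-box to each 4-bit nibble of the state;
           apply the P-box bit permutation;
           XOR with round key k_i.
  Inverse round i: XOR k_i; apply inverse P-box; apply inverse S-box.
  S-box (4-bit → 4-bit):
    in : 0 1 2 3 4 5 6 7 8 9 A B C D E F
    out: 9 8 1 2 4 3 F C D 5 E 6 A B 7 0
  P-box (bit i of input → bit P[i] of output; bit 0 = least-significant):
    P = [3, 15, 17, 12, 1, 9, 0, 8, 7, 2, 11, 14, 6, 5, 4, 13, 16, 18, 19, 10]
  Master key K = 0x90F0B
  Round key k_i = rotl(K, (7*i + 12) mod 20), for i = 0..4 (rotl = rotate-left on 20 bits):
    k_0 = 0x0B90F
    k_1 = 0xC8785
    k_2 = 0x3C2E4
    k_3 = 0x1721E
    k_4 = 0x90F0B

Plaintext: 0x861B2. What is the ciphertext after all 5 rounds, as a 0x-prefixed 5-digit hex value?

0xE8ADB

s_0 = plaintext = 0x861B2
s_1 = Round(s_0, k_0) = 0x9DF76
s_2 = Round(s_1, k_1) = 0x736EC
s_3 = Round(s_2, k_2) = 0xB1C43
s_4 = Round(s_3, k_3) = 0xD921B
s_5 = Round(s_4, k_4) = 0xE8ADB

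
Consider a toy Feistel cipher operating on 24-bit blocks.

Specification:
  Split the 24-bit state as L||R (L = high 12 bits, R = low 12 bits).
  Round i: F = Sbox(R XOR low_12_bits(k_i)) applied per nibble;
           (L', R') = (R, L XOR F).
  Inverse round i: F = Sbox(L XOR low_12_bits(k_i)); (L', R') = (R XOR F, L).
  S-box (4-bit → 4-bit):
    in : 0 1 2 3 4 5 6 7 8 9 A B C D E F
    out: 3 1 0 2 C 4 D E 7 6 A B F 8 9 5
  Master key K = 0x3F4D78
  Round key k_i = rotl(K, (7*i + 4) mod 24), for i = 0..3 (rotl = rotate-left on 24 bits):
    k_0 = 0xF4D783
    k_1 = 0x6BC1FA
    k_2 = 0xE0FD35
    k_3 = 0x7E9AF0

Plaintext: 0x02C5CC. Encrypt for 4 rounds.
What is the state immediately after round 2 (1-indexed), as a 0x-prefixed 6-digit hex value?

s_0 = plaintext = 0x02C5CC
s_1 = Round(s_0, k_0) = 0x5CC0E9
s_2 = Round(s_1, k_1) = 0x0E94DE
s_3 = Round(s_2, k_2) = 0x4DE672
s_4 = Round(s_3, k_3) = 0x672BAE

0x0E94DE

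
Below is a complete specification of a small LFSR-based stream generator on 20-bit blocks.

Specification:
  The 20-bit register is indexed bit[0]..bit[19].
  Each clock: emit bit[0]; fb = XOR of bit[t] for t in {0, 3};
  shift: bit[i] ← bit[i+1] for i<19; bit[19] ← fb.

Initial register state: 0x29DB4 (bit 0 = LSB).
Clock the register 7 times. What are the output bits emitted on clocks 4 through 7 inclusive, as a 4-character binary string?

reg_0 = 0x29DB4
clock 1: out=0, reg = 0x14EDA
clock 2: out=0, reg = 0x8A76D
clock 3: out=1, reg = 0x453B6
clock 4: out=0, reg = 0x229DB
clock 5: out=1, reg = 0x114ED
clock 6: out=1, reg = 0x08A76
clock 7: out=0, reg = 0x0453B

0110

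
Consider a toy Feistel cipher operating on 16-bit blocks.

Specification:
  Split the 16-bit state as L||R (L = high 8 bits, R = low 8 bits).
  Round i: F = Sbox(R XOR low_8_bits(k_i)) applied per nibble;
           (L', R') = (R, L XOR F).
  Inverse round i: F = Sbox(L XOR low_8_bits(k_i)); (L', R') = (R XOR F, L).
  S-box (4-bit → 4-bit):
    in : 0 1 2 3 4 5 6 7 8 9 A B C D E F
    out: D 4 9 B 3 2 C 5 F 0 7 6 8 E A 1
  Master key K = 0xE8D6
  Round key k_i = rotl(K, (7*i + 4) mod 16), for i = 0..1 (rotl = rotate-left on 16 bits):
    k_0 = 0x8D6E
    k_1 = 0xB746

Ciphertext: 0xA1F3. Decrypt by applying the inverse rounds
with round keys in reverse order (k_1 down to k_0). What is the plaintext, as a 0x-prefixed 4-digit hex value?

s_0 = ciphertext = 0xA1F3
s_1 = InvRound(s_0, k_1) = 0x56A1
s_2 = InvRound(s_1, k_0) = 0x1E56

0x1E56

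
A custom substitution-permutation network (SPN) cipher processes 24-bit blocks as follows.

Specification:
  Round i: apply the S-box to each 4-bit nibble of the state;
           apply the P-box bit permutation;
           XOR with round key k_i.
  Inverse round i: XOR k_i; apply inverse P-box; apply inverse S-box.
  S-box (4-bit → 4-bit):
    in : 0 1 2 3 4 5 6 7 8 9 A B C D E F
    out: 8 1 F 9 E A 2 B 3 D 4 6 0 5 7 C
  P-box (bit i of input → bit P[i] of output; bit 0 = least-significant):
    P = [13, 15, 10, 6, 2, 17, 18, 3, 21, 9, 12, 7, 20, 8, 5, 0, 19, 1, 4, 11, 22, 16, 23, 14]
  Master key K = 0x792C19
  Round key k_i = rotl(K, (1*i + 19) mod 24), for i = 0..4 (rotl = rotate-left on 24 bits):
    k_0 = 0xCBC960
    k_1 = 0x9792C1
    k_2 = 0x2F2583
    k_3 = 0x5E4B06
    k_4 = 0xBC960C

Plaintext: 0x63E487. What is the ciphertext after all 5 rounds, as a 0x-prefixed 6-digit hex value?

s_0 = plaintext = 0x63E487
s_1 = Round(s_0, k_0) = 0xD07284
s_2 = Round(s_1, k_1) = 0x650D04
s_3 = Round(s_2, k_2) = 0x0EB9C8
s_4 = Round(s_3, k_3) = 0x76BAB4
s_5 = Round(s_4, k_4) = 0xFB436E

0xFB436E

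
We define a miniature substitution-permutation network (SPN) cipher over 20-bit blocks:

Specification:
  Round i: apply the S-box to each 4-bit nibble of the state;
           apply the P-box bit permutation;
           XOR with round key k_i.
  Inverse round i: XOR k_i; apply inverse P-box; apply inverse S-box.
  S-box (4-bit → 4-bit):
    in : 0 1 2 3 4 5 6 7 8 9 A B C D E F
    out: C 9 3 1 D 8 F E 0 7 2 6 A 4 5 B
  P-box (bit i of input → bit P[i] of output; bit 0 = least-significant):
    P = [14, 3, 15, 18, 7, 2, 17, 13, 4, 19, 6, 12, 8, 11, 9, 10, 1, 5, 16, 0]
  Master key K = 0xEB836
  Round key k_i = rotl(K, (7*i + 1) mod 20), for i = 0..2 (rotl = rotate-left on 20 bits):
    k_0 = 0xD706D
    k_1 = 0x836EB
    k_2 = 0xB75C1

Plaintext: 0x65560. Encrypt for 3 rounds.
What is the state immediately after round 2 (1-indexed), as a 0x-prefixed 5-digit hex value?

0x80A97

s_0 = plaintext = 0x65560
s_1 = Round(s_0, k_0) = 0xAC4CA
s_2 = Round(s_1, k_1) = 0x80A97
s_3 = Round(s_2, k_2) = 0x5F34D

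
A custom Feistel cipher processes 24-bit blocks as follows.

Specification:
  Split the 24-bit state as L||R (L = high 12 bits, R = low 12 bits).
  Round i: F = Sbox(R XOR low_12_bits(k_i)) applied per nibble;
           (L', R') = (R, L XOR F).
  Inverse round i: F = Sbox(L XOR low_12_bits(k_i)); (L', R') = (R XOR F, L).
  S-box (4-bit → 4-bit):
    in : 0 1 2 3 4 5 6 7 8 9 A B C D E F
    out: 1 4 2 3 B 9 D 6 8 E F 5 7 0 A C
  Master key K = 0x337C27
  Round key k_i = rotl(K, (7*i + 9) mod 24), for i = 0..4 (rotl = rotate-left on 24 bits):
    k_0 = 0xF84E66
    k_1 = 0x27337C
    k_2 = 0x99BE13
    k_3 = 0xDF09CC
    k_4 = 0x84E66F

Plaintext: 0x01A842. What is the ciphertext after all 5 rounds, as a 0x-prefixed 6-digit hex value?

s_0 = plaintext = 0x01A842
s_1 = Round(s_0, k_0) = 0x842D31
s_2 = Round(s_1, k_1) = 0xD312F2
s_3 = Round(s_2, k_2) = 0x2F2A95
s_4 = Round(s_3, k_3) = 0xA9516C
s_5 = Round(s_4, k_4) = 0x16CC86

0x16CC86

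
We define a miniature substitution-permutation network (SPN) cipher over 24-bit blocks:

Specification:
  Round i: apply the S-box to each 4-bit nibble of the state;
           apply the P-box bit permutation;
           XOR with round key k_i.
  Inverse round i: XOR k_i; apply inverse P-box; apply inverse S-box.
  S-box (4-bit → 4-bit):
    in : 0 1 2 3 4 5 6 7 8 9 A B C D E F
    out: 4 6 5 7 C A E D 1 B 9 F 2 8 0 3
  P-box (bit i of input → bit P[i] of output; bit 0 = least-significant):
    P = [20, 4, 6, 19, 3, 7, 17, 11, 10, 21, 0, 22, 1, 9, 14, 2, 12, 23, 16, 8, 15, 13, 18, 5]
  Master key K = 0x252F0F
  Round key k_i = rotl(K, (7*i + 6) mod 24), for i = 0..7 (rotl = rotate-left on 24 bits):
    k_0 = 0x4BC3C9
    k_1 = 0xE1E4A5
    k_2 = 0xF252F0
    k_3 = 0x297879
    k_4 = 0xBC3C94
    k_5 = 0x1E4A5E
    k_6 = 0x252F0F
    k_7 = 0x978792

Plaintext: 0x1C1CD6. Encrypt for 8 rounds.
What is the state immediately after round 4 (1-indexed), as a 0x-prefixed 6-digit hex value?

s_0 = plaintext = 0x1C1CD6
s_1 = Round(s_0, k_0) = 0xE7A999
s_2 = Round(s_1, k_1) = 0x98F93B
s_3 = Round(s_2, k_2) = 0x88E40A
s_4 = Round(s_3, k_3) = 0x73E878
s_5 = Round(s_4, k_4) = 0x2BA0BC
s_6 = Round(s_5, k_5) = 0x99D3C1
s_7 = Round(s_6, k_6) = 0x859AFA
s_8 = Round(s_7, k_7) = 0x4F001C

0x73E878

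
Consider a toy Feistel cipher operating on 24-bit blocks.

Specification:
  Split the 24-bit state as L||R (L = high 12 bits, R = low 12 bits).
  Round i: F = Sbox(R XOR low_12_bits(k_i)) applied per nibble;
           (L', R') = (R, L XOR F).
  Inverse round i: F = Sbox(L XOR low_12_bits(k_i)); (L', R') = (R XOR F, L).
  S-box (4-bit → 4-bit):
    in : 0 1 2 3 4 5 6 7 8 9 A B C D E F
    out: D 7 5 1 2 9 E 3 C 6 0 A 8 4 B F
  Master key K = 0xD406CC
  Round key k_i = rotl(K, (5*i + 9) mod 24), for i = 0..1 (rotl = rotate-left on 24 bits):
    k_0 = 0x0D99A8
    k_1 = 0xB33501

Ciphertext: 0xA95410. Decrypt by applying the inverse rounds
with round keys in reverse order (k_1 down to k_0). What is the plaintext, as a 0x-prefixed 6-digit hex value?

s_0 = ciphertext = 0xA95410
s_1 = InvRound(s_0, k_1) = 0xB72A95
s_2 = InvRound(s_1, k_0) = 0xFD5B72

0xFD5B72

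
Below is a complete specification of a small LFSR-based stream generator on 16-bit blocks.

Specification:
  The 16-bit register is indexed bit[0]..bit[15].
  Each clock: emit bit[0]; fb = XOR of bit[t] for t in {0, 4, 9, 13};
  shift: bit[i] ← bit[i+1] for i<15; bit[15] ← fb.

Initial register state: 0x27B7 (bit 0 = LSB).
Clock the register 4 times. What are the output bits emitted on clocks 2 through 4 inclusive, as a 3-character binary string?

110

reg_0 = 0x27B7
clock 1: out=1, reg = 0x13DB
clock 2: out=1, reg = 0x89ED
clock 3: out=1, reg = 0xC4F6
clock 4: out=0, reg = 0xE27B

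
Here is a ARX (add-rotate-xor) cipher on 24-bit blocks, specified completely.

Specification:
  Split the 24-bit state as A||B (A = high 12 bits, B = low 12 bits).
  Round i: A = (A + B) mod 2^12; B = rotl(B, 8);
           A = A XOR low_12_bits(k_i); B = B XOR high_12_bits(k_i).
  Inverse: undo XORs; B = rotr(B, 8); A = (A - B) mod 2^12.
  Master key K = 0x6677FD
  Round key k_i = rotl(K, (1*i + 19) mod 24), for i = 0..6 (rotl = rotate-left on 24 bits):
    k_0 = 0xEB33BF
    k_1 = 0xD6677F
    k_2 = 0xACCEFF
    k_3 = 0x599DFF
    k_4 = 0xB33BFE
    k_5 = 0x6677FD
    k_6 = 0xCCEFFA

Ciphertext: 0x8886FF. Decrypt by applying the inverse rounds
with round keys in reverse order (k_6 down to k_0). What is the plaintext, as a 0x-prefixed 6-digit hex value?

s_0 = ciphertext = 0x8886FF
s_1 = InvRound(s_0, k_6) = 0x45831A
s_2 = InvRound(s_1, k_5) = 0xBD07D5
s_3 = InvRound(s_2, k_4) = 0x1C2E6C
s_4 = InvRound(s_3, k_3) = 0xCE2F5B
s_5 = InvRound(s_4, k_2) = 0x8A8975
s_6 = InvRound(s_5, k_1) = 0xEA3134
s_7 = InvRound(s_6, k_0) = 0x49D87F

0x49D87F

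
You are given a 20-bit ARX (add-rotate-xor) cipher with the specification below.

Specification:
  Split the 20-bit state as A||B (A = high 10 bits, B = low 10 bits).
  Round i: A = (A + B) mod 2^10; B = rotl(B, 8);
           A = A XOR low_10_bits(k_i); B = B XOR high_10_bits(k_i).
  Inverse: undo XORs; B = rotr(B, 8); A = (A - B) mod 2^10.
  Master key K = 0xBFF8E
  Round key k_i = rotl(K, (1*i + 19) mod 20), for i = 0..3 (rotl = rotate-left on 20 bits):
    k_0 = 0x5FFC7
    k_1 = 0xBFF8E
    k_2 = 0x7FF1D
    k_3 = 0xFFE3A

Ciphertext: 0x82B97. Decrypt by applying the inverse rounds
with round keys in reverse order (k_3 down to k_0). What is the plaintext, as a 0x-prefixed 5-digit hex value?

0x251C3

s_0 = ciphertext = 0x82B97
s_1 = InvRound(s_0, k_3) = 0xA41A0
s_2 = InvRound(s_1, k_2) = 0x0457C
s_3 = InvRound(s_2, k_1) = 0x6420F
s_4 = InvRound(s_3, k_0) = 0x251C3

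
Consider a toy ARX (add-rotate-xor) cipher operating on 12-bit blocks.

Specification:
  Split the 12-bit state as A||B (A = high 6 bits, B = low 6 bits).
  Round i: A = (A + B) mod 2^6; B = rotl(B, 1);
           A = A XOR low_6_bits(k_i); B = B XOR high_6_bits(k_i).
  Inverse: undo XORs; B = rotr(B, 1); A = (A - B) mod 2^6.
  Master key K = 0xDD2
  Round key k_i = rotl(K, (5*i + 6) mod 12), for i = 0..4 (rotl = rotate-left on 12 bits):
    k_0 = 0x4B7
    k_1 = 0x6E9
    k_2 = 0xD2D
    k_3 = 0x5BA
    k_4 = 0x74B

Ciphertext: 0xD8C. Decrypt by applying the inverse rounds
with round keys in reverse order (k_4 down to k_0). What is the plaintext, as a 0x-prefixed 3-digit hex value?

0x6E2

s_0 = ciphertext = 0xD8C
s_1 = InvRound(s_0, k_4) = 0x568
s_2 = InvRound(s_1, k_3) = 0x41F
s_3 = InvRound(s_2, k_2) = 0x235
s_4 = InvRound(s_3, k_1) = 0x297
s_5 = InvRound(s_4, k_0) = 0x6E2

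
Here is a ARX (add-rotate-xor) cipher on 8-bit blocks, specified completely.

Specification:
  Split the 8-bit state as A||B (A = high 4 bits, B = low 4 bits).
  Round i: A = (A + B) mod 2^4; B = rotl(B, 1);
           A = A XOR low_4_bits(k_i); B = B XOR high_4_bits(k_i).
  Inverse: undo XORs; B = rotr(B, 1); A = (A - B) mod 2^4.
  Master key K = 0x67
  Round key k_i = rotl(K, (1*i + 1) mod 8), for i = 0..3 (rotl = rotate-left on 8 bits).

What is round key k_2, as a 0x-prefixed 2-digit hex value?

K = 0x67
k_0 = rotl(K, (1*0+1) mod 8) = rotl(K, 1) = 0xCE
k_1 = rotl(K, (1*1+1) mod 8) = rotl(K, 2) = 0x9D
k_2 = rotl(K, (1*2+1) mod 8) = rotl(K, 3) = 0x3B

0x3B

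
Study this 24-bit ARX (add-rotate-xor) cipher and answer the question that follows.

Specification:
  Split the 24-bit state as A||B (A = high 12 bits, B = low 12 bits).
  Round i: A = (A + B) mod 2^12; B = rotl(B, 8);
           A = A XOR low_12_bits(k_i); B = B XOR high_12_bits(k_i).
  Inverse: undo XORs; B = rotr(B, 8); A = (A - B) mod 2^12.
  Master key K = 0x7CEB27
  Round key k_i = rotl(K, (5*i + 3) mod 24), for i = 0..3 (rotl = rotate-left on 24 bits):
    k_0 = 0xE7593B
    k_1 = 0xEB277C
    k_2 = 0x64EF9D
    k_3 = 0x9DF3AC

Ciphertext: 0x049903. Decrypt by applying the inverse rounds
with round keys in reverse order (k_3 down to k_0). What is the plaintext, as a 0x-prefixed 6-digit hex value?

s_0 = ciphertext = 0x049903
s_1 = InvRound(s_0, k_3) = 0x625DC0
s_2 = InvRound(s_1, k_2) = 0x0CD8EB
s_3 = InvRound(s_2, k_1) = 0x21B596
s_4 = InvRound(s_3, k_0) = 0xCE5E3B

0xCE5E3B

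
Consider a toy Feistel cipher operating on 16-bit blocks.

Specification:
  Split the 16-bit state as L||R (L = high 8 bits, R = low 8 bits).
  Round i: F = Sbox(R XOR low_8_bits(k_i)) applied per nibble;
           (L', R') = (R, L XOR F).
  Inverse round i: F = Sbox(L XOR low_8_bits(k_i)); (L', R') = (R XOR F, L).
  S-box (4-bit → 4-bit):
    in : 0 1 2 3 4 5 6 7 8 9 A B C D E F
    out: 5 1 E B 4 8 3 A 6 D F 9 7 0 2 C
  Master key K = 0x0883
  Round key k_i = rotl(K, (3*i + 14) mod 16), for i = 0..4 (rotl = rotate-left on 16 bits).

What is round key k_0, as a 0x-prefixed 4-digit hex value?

K = 0x0883
k_0 = rotl(K, (3*0+14) mod 16) = rotl(K, 14) = 0xC220

0xC220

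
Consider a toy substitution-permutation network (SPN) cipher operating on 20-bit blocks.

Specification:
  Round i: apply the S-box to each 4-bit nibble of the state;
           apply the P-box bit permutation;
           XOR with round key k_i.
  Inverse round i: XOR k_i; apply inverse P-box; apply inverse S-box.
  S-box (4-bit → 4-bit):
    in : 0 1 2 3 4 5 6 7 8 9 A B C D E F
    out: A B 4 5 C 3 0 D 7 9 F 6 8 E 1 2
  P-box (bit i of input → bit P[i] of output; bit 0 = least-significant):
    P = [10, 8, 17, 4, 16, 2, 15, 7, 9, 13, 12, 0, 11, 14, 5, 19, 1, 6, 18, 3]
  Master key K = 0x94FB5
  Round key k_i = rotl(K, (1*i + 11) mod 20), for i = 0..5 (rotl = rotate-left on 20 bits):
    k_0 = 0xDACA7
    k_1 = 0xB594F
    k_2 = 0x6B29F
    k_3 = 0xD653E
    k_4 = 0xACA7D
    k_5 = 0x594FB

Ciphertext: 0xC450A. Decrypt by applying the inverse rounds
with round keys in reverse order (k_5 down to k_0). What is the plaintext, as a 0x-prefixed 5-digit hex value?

0x2C29D

s_0 = ciphertext = 0xC450A
s_1 = InvRound(s_0, k_5) = 0xFD470
s_2 = InvRound(s_1, k_4) = 0x4E75E
s_3 = InvRound(s_2, k_3) = 0xF4E36
s_4 = InvRound(s_3, k_2) = 0xCAD7E
s_5 = InvRound(s_4, k_1) = 0x2BD37
s_6 = InvRound(s_5, k_0) = 0x2C29D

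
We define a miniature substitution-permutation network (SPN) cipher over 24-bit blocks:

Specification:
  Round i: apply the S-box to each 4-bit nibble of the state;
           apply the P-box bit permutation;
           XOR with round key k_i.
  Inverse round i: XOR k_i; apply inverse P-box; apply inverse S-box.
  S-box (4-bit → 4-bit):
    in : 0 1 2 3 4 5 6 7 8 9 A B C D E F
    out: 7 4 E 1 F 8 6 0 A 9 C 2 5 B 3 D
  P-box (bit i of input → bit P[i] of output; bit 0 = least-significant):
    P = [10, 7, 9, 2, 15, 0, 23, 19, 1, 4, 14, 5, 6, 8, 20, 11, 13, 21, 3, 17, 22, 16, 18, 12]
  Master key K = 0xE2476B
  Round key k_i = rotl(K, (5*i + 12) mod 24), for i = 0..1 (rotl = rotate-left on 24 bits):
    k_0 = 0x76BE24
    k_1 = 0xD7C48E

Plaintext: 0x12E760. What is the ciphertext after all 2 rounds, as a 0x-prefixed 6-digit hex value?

0xB67121

s_0 = plaintext = 0x12E760
s_1 = Round(s_0, k_0) = 0xD0B9ED
s_2 = Round(s_1, k_1) = 0xB67121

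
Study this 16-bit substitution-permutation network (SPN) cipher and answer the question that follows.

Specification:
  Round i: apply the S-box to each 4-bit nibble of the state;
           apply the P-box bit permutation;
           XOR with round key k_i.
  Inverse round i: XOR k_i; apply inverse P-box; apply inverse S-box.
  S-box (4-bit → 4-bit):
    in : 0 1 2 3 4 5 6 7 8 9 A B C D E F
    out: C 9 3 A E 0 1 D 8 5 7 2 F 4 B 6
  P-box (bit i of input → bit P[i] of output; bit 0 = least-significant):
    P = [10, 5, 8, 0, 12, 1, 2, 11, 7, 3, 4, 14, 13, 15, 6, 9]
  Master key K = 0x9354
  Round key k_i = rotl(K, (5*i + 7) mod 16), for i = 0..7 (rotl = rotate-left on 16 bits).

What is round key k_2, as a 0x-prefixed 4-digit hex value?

0x26A9

K = 0x9354
k_0 = rotl(K, (5*0+7) mod 16) = rotl(K, 7) = 0xAA49
k_1 = rotl(K, (5*1+7) mod 16) = rotl(K, 12) = 0x4935
k_2 = rotl(K, (5*2+7) mod 16) = rotl(K, 1) = 0x26A9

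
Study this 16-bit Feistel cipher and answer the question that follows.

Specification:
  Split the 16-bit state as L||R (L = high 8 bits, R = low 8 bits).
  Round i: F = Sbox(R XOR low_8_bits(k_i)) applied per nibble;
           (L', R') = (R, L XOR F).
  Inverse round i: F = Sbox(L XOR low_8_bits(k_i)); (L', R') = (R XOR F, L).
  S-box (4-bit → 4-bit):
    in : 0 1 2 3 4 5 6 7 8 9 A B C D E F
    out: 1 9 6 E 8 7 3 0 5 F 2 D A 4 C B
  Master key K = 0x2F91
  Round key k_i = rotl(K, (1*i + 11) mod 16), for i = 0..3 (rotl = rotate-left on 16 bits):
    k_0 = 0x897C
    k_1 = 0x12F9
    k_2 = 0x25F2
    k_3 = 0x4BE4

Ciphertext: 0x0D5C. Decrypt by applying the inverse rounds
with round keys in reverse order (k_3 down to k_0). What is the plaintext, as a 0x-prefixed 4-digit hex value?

0xB937

s_0 = ciphertext = 0x0D5C
s_1 = InvRound(s_0, k_3) = 0x930D
s_2 = InvRound(s_1, k_2) = 0x3493
s_3 = InvRound(s_2, k_1) = 0x3734
s_4 = InvRound(s_3, k_0) = 0xB937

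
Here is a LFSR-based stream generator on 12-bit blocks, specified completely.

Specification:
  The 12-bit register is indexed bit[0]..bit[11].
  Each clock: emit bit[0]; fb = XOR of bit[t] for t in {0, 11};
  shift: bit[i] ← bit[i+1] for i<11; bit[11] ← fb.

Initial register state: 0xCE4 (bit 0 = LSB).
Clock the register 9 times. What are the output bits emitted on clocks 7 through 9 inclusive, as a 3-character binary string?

reg_0 = 0xCE4
clock 1: out=0, reg = 0xE72
clock 2: out=0, reg = 0xF39
clock 3: out=1, reg = 0x79C
clock 4: out=0, reg = 0x3CE
clock 5: out=0, reg = 0x1E7
clock 6: out=1, reg = 0x8F3
clock 7: out=1, reg = 0x479
clock 8: out=1, reg = 0xA3C
clock 9: out=0, reg = 0xD1E

110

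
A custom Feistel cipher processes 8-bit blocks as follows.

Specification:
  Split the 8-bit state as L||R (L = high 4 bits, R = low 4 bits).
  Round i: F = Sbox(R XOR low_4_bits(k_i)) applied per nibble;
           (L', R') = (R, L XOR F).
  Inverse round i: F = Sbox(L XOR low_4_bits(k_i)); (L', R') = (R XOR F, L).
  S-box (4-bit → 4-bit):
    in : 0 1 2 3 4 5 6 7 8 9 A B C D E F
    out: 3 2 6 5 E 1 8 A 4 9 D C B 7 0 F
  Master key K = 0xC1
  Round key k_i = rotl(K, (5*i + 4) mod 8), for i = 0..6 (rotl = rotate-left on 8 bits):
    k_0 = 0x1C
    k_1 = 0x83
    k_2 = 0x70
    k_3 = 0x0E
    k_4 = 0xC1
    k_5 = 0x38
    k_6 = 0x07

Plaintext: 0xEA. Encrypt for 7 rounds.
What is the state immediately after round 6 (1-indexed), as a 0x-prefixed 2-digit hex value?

s_0 = plaintext = 0xEA
s_1 = Round(s_0, k_0) = 0xA6
s_2 = Round(s_1, k_1) = 0x6B
s_3 = Round(s_2, k_2) = 0xBA
s_4 = Round(s_3, k_3) = 0xA5
s_5 = Round(s_4, k_4) = 0x54
s_6 = Round(s_5, k_5) = 0x4E
s_7 = Round(s_6, k_6) = 0xED

0x4E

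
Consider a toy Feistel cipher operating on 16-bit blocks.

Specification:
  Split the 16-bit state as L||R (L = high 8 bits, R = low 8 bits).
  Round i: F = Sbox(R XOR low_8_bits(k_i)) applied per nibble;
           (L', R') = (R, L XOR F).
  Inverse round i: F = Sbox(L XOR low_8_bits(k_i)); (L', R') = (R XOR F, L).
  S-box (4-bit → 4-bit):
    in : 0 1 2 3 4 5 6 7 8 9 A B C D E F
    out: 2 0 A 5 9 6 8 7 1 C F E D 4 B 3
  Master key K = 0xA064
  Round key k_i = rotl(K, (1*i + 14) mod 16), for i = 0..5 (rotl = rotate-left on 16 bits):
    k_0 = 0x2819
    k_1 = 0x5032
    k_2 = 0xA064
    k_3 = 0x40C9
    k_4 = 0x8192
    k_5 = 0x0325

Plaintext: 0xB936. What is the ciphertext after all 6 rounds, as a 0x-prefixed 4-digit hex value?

0xCB94

s_0 = plaintext = 0xB936
s_1 = Round(s_0, k_0) = 0x361A
s_2 = Round(s_1, k_1) = 0x1A97
s_3 = Round(s_2, k_2) = 0x972F
s_4 = Round(s_3, k_3) = 0x2F2F
s_5 = Round(s_4, k_4) = 0x2FCB
s_6 = Round(s_5, k_5) = 0xCB94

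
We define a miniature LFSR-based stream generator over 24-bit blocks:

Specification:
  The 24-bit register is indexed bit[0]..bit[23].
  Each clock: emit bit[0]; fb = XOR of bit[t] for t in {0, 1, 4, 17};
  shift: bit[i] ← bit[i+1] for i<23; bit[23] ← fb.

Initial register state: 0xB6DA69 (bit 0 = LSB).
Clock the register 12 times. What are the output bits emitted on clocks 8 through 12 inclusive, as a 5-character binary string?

00101

reg_0 = 0xB6DA69
clock 1: out=1, reg = 0x5B6D34
clock 2: out=0, reg = 0x2DB69A
clock 3: out=0, reg = 0x16DB4D
clock 4: out=1, reg = 0x0B6DA6
clock 5: out=0, reg = 0x05B6D3
clock 6: out=1, reg = 0x82DB69
clock 7: out=1, reg = 0x416DB4
clock 8: out=0, reg = 0xA0B6DA
clock 9: out=0, reg = 0x505B6D
clock 10: out=1, reg = 0xA82DB6
clock 11: out=0, reg = 0x5416DB
clock 12: out=1, reg = 0xAA0B6D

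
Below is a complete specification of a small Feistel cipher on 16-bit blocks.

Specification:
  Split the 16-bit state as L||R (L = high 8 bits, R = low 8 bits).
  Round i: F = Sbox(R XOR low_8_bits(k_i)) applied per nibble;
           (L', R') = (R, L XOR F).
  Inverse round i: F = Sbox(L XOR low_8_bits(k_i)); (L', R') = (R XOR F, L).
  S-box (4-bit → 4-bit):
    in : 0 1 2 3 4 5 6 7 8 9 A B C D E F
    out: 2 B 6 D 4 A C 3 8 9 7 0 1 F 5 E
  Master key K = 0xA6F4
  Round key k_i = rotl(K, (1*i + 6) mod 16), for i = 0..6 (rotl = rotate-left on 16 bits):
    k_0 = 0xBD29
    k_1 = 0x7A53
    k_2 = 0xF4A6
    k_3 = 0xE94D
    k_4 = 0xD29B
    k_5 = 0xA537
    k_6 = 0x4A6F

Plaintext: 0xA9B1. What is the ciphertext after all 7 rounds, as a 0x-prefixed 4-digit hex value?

0x2948

s_0 = plaintext = 0xA9B1
s_1 = Round(s_0, k_0) = 0xB131
s_2 = Round(s_1, k_1) = 0x3177
s_3 = Round(s_2, k_2) = 0x77CA
s_4 = Round(s_3, k_3) = 0xCAF4
s_5 = Round(s_4, k_4) = 0xF404
s_6 = Round(s_5, k_5) = 0x0429
s_7 = Round(s_6, k_6) = 0x2948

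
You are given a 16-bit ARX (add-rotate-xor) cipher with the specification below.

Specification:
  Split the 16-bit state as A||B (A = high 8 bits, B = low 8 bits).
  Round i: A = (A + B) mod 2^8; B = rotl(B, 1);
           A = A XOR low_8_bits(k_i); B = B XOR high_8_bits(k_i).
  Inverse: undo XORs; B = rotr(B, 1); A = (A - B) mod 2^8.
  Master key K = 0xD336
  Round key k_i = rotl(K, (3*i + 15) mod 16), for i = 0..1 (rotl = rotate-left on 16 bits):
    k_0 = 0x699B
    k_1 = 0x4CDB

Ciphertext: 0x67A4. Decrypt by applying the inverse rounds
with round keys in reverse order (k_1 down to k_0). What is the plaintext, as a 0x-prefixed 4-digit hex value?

0x458E

s_0 = ciphertext = 0x67A4
s_1 = InvRound(s_0, k_1) = 0x4874
s_2 = InvRound(s_1, k_0) = 0x458E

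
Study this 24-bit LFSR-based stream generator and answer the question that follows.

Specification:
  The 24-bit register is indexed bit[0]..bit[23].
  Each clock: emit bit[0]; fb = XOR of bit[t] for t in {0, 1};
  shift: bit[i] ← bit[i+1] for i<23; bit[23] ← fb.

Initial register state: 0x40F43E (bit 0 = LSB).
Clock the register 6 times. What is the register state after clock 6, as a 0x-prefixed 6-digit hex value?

0x8503D0

reg_0 = 0x40F43E
clock 1: out=0, reg = 0xA07A1F
clock 2: out=1, reg = 0x503D0F
clock 3: out=1, reg = 0x281E87
clock 4: out=1, reg = 0x140F43
clock 5: out=1, reg = 0x0A07A1
clock 6: out=1, reg = 0x8503D0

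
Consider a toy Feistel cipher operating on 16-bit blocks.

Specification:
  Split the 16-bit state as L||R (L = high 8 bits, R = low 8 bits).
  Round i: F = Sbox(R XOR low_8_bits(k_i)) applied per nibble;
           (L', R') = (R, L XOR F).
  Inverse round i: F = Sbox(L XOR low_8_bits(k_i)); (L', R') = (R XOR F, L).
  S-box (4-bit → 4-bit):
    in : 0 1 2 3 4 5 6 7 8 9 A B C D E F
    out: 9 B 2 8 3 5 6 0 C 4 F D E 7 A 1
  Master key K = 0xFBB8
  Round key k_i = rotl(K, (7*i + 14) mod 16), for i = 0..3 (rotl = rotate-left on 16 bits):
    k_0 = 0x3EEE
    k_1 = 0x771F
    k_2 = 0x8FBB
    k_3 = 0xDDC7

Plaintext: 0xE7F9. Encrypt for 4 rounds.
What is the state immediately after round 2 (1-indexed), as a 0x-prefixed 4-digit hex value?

s_0 = plaintext = 0xE7F9
s_1 = Round(s_0, k_0) = 0xF957
s_2 = Round(s_1, k_1) = 0x57C5
s_3 = Round(s_2, k_2) = 0xC55D
s_4 = Round(s_3, k_3) = 0x5D8A

0x57C5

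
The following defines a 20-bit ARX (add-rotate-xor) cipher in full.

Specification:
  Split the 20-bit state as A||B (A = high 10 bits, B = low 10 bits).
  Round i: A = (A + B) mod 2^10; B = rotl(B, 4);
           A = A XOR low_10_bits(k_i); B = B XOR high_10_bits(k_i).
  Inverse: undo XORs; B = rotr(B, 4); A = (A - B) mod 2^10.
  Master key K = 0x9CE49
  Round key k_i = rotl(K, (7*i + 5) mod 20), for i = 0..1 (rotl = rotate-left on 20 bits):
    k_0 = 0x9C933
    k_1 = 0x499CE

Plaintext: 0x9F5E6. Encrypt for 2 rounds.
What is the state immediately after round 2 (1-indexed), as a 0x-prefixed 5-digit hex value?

0x2AC76

s_0 = plaintext = 0x9F5E6
s_1 = Round(s_0, k_0) = 0x54015
s_2 = Round(s_1, k_1) = 0x2AC76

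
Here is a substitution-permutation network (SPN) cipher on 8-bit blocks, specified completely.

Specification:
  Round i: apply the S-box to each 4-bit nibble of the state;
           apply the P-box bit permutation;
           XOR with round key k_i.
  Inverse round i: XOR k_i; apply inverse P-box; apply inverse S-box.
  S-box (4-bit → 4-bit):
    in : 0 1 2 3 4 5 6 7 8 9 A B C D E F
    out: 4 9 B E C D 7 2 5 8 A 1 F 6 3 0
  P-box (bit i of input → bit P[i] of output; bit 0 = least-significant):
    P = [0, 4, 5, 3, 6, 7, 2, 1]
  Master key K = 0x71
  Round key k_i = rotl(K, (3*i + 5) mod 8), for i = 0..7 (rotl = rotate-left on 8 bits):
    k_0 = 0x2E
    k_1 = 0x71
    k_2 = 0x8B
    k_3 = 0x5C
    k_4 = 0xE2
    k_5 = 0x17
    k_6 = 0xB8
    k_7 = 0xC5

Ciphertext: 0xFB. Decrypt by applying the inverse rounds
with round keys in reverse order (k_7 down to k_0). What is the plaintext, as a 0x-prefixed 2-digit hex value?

s_0 = ciphertext = 0xFB
s_1 = InvRound(s_0, k_7) = 0x43
s_2 = InvRound(s_1, k_6) = 0x2C
s_3 = InvRound(s_2, k_5) = 0x9C
s_4 = InvRound(s_3, k_4) = 0x53
s_5 = InvRound(s_4, k_3) = 0x41
s_6 = InvRound(s_5, k_2) = 0x29
s_7 = InvRound(s_6, k_1) = 0xBA
s_8 = InvRound(s_7, k_0) = 0xD7

0xD7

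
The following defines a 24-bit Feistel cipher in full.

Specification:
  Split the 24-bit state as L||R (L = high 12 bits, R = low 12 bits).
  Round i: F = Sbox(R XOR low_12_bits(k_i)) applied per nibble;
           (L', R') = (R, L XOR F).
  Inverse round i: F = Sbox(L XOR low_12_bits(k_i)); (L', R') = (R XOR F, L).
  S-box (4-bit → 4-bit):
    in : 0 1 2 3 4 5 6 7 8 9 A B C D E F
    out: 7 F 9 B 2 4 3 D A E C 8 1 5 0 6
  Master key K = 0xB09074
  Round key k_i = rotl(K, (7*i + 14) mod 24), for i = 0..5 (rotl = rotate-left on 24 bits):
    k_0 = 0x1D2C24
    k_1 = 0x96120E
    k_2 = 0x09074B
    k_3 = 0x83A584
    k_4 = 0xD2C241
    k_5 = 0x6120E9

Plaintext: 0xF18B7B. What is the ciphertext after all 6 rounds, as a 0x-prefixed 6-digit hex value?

0x0F4DB4

s_0 = plaintext = 0xF18B7B
s_1 = Round(s_0, k_0) = 0xB7B25E
s_2 = Round(s_1, k_1) = 0x25EC3C
s_3 = Round(s_2, k_2) = 0xC3CA83
s_4 = Round(s_3, k_3) = 0xA83A41
s_5 = Round(s_4, k_4) = 0xA410F4
s_6 = Round(s_5, k_5) = 0x0F4DB4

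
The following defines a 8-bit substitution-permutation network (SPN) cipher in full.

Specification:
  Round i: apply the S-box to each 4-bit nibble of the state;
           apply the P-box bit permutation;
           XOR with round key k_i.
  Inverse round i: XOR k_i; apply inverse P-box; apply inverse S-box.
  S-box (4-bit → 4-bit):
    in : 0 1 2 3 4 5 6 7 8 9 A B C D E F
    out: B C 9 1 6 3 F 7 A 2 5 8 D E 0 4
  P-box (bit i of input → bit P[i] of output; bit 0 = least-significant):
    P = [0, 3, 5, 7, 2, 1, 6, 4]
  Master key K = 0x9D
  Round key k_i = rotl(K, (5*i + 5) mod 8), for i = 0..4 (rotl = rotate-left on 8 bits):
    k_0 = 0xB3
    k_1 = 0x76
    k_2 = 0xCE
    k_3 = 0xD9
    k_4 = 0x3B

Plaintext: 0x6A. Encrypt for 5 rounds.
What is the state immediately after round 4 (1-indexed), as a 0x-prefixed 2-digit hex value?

s_0 = plaintext = 0x6A
s_1 = Round(s_0, k_0) = 0xC4
s_2 = Round(s_1, k_1) = 0x0A
s_3 = Round(s_2, k_2) = 0xF9
s_4 = Round(s_3, k_3) = 0x91
s_5 = Round(s_4, k_4) = 0x99

0x91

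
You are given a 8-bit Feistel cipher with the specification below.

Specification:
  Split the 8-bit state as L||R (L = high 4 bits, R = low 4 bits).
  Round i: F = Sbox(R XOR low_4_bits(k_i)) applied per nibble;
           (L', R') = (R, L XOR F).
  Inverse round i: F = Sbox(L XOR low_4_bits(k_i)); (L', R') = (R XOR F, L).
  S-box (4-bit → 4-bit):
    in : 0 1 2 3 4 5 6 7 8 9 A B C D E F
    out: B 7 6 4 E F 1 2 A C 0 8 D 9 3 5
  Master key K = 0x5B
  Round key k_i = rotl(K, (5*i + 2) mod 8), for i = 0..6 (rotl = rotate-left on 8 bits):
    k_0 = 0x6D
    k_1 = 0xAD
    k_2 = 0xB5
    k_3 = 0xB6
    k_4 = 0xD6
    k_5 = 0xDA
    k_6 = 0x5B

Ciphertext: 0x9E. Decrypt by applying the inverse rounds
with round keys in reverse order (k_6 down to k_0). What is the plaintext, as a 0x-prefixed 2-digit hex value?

0x97

s_0 = ciphertext = 0x9E
s_1 = InvRound(s_0, k_6) = 0x89
s_2 = InvRound(s_1, k_5) = 0xF8
s_3 = InvRound(s_2, k_4) = 0x4F
s_4 = InvRound(s_3, k_3) = 0x94
s_5 = InvRound(s_4, k_2) = 0x99
s_6 = InvRound(s_5, k_1) = 0x79
s_7 = InvRound(s_6, k_0) = 0x97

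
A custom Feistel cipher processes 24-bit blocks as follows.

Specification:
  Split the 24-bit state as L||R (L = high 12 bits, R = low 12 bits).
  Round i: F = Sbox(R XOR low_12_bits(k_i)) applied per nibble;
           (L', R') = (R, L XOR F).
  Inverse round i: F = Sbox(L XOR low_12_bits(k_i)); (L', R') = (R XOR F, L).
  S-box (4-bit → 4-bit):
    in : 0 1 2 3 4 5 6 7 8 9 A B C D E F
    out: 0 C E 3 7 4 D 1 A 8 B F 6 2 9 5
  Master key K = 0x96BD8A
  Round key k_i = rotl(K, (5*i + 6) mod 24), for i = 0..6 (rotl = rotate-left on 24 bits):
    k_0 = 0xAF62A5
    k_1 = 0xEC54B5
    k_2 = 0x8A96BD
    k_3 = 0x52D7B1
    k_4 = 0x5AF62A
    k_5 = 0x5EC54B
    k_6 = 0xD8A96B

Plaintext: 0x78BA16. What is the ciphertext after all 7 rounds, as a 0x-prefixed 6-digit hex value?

s_0 = plaintext = 0x78BA16
s_1 = Round(s_0, k_0) = 0xA16D78
s_2 = Round(s_1, k_1) = 0xD78274
s_3 = Round(s_2, k_2) = 0x274A10
s_4 = Round(s_3, k_3) = 0xA100C8
s_5 = Round(s_4, k_4) = 0x0C878E
s_6 = Round(s_5, k_5) = 0x78EEAC
s_7 = Round(s_6, k_6) = 0xEAC6EF

0xEAC6EF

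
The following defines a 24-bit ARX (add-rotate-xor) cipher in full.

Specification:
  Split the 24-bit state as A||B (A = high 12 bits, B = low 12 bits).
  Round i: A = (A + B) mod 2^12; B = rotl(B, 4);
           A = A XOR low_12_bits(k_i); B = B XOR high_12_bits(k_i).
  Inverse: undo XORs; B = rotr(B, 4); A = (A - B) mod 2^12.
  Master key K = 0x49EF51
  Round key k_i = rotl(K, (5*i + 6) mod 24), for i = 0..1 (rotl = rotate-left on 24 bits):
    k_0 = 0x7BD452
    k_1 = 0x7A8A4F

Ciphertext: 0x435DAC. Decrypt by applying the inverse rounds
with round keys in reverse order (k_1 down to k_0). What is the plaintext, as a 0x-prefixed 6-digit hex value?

s_0 = ciphertext = 0x435DAC
s_1 = InvRound(s_0, k_1) = 0x9DA4A0
s_2 = InvRound(s_1, k_0) = 0x057D31

0x057D31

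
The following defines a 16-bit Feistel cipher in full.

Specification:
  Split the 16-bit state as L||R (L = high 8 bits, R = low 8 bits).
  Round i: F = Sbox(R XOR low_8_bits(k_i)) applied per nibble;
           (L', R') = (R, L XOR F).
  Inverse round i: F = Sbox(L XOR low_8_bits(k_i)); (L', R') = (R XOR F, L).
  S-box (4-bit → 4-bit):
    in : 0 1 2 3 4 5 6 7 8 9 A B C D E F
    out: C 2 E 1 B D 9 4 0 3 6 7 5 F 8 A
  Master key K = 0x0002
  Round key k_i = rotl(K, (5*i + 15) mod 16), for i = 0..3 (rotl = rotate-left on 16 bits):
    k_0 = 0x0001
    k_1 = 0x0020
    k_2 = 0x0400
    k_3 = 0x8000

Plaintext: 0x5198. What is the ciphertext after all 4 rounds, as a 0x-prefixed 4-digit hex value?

s_0 = plaintext = 0x5198
s_1 = Round(s_0, k_0) = 0x9862
s_2 = Round(s_1, k_1) = 0x6226
s_3 = Round(s_2, k_2) = 0x268B
s_4 = Round(s_3, k_3) = 0x8B21

0x8B21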